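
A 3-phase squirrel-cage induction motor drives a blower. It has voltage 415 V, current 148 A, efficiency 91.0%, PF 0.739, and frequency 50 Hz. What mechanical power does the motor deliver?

71.5 kW

P_in = √3·V·I·cosφ = 1.732 × 415 × 148 × 0.739 = 78614 W
P_out = η·P_in = 0.91 × 78614 = 71539 W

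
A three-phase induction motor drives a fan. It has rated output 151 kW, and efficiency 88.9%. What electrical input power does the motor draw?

P_out = 151000 W
P_in = P_out/η = 151000/0.889 = 169854 W = 170 kW

170 kW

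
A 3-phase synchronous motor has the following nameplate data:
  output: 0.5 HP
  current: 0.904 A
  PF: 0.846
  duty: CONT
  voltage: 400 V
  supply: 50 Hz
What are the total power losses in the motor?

P_in = √3·V·I·cosφ = 1.732×400×0.904×0.846 = 530 W
P_out = 0.5×746 = 373 W
Losses = P_in − P_out = 530 − 373 = 157 W

157 W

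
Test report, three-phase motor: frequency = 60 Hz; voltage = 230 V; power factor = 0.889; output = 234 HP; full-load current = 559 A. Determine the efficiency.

P_out = 234 × 746 = 174564 W
P_in = √3·V_L·I_L·cosφ = 1.732 × 230 × 559 × 0.889 = 197965 W
η = P_out / P_in = 174564 / 197965 = 0.882 = 88.2%

88.2 %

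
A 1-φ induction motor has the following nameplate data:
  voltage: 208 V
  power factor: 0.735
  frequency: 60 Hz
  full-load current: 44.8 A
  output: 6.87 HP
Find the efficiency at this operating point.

74.8 %

P_out = 6.87 × 746 = 5125 W
P_in = V·I·cosφ = 208 × 44.8 × 0.735 = 6849 W
η = P_out / P_in = 5125 / 6849 = 0.748 = 74.8%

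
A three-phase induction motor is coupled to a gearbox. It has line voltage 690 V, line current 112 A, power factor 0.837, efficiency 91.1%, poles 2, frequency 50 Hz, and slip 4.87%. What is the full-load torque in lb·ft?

252 lb·ft

P_in = √3·V·I·cosφ = 1.732 × 690 × 112 × 0.837 = 112032 W
P_out = η·P_in = 0.911 × 112032 = 102061 W
n_s = 120×50/2 = 3000 rpm; n = 3000×(1−0.0487) = 2854 rpm
ω = 2π×2854/60 = 298.9 rad/s
τ = P_out/ω = 102061/298.9 = 341.5 N·m
In lb·ft: 341.5/1.356 = 252 lb·ft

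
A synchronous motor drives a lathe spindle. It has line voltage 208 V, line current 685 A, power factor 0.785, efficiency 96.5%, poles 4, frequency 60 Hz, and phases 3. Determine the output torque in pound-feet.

731 lb·ft

P_in = √3·V·I·cosφ = 1.732 × 208 × 685 × 0.785 = 193719 W
P_out = η·P_in = 0.965 × 193719 = 186939 W
n = n_s = 120×60/4 = 1800 rpm (synchronous)
ω = 2π×1800/60 = 188.5 rad/s
τ = P_out/ω = 186939/188.5 = 991.7 N·m
In lb·ft: 991.7/1.356 = 731 lb·ft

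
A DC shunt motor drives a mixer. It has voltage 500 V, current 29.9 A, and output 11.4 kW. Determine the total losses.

3550 W

P_in = V·I = 500×29.9 = 14950 W
P_out = 11400 W
Losses = P_in − P_out = 14950 − 11400 = 3550 W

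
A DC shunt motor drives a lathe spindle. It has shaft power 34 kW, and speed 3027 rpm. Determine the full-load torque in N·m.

107 N·m

ω = 2π × 3027/60 = 317 rad/s
τ = P/ω = 34000/317 = 107 N·m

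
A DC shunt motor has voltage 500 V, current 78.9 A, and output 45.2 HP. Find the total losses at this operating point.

5730 W

P_in = V·I = 500×78.9 = 39450 W
P_out = 45.2×746 = 33719 W
Losses = P_in − P_out = 39450 − 33719 = 5731 W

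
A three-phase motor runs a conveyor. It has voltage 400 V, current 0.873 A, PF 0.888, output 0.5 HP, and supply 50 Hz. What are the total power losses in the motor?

164 W

P_in = √3·V·I·cosφ = 1.732×400×0.873×0.888 = 537 W
P_out = 0.5×746 = 373 W
Losses = P_in − P_out = 537 − 373 = 164 W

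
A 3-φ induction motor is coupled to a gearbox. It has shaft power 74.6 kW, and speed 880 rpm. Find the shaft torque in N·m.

810 N·m

ω = 2π × 880/60 = 92.15 rad/s
τ = P/ω = 74600/92.15 = 810 N·m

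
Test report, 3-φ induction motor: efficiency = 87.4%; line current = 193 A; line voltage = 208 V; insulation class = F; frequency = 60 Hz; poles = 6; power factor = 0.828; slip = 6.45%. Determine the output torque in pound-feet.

P_in = √3·V·I·cosφ = 1.732 × 208 × 193 × 0.828 = 57570 W
P_out = η·P_in = 0.874 × 57570 = 50316 W
n_s = 120×60/6 = 1200 rpm; n = 1200×(1−0.0645) = 1123 rpm
ω = 2π×1123/60 = 117.6 rad/s
τ = P_out/ω = 50316/117.6 = 427.9 N·m
In lb·ft: 427.9/1.356 = 316 lb·ft

316 lb·ft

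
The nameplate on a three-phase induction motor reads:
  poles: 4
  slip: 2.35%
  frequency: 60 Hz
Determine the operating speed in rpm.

1758 rpm

n_s = 120f/p = 120×60/4 = 1800 rpm
n = n_s(1 − s) = 1800 × (1 − 0.0235) = 1758 rpm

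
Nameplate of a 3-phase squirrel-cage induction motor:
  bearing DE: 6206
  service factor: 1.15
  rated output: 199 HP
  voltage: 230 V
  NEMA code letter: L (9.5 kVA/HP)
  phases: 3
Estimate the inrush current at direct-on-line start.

4750 A

S_LR = 9.5 × 199 = 1890.5 kVA
I_LR = S_LR/(√3·V_L) = 1890500/(1.732×230) = 4750 A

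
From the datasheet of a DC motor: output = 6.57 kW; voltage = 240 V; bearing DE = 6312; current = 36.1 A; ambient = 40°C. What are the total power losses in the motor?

P_in = V·I = 240×36.1 = 8664 W
P_out = 6570 W
Losses = P_in − P_out = 8664 − 6570 = 2094 W

2090 W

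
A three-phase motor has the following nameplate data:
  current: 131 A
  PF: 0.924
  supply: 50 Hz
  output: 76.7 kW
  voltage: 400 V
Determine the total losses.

7.16 kW

P_in = √3·V·I·cosφ = 1.732×400×131×0.924 = 83859 W
P_out = 76700 W
Losses = P_in − P_out = 83859 − 76700 = 7159 W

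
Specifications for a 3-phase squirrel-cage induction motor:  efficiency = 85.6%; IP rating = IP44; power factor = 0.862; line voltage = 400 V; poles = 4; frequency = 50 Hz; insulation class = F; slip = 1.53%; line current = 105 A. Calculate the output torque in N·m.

347 N·m

P_in = √3·V·I·cosφ = 1.732 × 400 × 105 × 0.862 = 62705 W
P_out = η·P_in = 0.856 × 62705 = 53675 W
n_s = 120×50/4 = 1500 rpm; n = 1500×(1−0.0153) = 1477 rpm
ω = 2π×1477/60 = 154.7 rad/s
τ = P_out/ω = 53675/154.7 = 347 N·m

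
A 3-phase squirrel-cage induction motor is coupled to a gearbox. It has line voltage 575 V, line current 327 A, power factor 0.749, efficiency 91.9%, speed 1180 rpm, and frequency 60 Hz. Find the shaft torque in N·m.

1810 N·m

P_in = √3·V·I·cosφ = 1.732 × 575 × 327 × 0.749 = 243919 W
P_out = η·P_in = 0.919 × 243919 = 224162 W
n = 1180 rpm
ω = 2π×1180/60 = 123.6 rad/s
τ = P_out/ω = 224162/123.6 = 1810 N·m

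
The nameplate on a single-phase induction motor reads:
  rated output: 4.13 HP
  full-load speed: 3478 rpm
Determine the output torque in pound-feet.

6.24 lb·ft

P_out = 4.13 × 746 = 3081 W
ω = 2π × 3478/60 = 364.2 rad/s
τ = P_out/ω = 3081/364.2 = 8.46 N·m
In lb·ft: 8.46/1.356 = 6.24 lb·ft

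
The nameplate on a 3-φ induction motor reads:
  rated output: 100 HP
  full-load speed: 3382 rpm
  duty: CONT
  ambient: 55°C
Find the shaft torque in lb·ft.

P_out = 100 × 746 = 74600 W
ω = 2π × 3382/60 = 354.2 rad/s
τ = P_out/ω = 74600/354.2 = 210.6 N·m
In lb·ft: 210.6/1.356 = 155 lb·ft

155 lb·ft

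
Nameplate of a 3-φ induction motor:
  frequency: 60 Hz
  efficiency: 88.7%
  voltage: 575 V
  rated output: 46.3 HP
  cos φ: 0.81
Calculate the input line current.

P_out = 46.3 × 746 = 34540 W
P_in = P_out / η = 34540 / 0.887 = 38940 W
I_L = P_in / (√3·V_L·cosφ) = 38940 / (1.732 × 575 × 0.81) = 48.3 A

48.3 A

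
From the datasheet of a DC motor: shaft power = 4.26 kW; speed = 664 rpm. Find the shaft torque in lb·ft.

45.2 lb·ft

ω = 2π × 664/60 = 69.53 rad/s
τ = P/ω = 4260/69.53 = 61.27 N·m
In lb·ft: 61.27/1.356 = 45.2 lb·ft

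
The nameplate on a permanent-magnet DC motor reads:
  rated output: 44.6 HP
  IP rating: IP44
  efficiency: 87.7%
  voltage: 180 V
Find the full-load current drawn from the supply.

P_out = 44.6 × 746 = 33272 W
P_in = P_out / η = 33272 / 0.877 = 37938 W
I = P_in / V = 37938 / 180 = 211 A

211 A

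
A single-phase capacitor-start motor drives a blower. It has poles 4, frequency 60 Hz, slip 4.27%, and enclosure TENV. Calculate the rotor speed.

n_s = 120f/p = 120×60/4 = 1800 rpm
n = n_s(1 − s) = 1800 × (1 − 0.0427) = 1723 rpm

1723 rpm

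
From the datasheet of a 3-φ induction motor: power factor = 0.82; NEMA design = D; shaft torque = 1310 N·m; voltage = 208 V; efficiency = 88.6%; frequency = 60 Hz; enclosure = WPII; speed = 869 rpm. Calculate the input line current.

ω = 2π×869/60 = 91 rad/s; P_out = τω = 1310 × 91 = 119210 W
P_in = P_out / η = 119210 / 0.886 = 134549 W
I_L = P_in / (√3·V_L·cosφ) = 134549 / (1.732 × 208 × 0.82) = 455 A

455 A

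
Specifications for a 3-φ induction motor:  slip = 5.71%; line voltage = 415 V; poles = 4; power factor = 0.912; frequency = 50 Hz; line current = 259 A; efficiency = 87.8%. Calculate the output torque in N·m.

1010 N·m

P_in = √3·V·I·cosφ = 1.732 × 415 × 259 × 0.912 = 169782 W
P_out = η·P_in = 0.878 × 169782 = 149069 W
n_s = 120×50/4 = 1500 rpm; n = 1500×(1−0.0571) = 1414 rpm
ω = 2π×1414/60 = 148.1 rad/s
τ = P_out/ω = 149069/148.1 = 1010 N·m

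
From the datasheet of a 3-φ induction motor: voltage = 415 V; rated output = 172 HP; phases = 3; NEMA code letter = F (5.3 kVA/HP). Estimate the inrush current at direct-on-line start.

S_LR = 5.3 × 172 = 911.6 kVA
I_LR = S_LR/(√3·V_L) = 911600/(1.732×415) = 1270 A

1270 A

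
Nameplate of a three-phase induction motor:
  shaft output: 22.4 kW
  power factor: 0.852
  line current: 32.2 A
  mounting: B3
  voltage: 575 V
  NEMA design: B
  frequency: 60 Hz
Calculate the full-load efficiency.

P_out = 22.4 kW = 22400 W
P_in = √3·V_L·I_L·cosφ = 1.732 × 575 × 32.2 × 0.852 = 27322 W
η = P_out / P_in = 22400 / 27322 = 0.820 = 82.0%

82.0 %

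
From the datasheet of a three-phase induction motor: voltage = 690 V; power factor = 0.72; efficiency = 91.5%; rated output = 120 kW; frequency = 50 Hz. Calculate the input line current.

P_out = 120 kW = 120000 W
P_in = P_out / η = 120000 / 0.915 = 131148 W
I_L = P_in / (√3·V_L·cosφ) = 131148 / (1.732 × 690 × 0.72) = 152 A

152 A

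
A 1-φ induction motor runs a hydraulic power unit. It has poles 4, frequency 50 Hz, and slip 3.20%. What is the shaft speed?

1452 rpm

n_s = 120f/p = 120×50/4 = 1500 rpm
n = n_s(1 − s) = 1500 × (1 − 0.032) = 1452 rpm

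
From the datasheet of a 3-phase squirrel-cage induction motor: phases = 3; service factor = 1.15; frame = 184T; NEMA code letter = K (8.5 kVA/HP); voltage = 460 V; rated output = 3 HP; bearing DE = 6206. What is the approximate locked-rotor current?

S_LR = 8.5 × 3 = 25.5 kVA
I_LR = S_LR/(√3·V_L) = 25500/(1.732×460) = 32 A

32 A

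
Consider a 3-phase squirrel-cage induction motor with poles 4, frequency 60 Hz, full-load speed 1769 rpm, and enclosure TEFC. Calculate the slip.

1.7 %

n_s = 120f/p = 120×60/4 = 1800 rpm
s = (n_s − n)/n_s = (1800 − 1769)/1800 = 0.0172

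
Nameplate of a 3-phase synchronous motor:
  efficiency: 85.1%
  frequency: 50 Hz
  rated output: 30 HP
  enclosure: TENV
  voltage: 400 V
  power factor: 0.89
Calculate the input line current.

P_out = 30 × 746 = 22380 W
P_in = P_out / η = 22380 / 0.851 = 26298 W
I_L = P_in / (√3·V_L·cosφ) = 26298 / (1.732 × 400 × 0.89) = 42.7 A

42.7 A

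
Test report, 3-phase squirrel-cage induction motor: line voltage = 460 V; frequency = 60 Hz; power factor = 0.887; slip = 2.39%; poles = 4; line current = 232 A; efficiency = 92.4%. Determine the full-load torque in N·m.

823 N·m

P_in = √3·V·I·cosφ = 1.732 × 460 × 232 × 0.887 = 163952 W
P_out = η·P_in = 0.924 × 163952 = 151492 W
n_s = 120×60/4 = 1800 rpm; n = 1800×(1−0.0239) = 1757 rpm
ω = 2π×1757/60 = 184 rad/s
τ = P_out/ω = 151492/184 = 823 N·m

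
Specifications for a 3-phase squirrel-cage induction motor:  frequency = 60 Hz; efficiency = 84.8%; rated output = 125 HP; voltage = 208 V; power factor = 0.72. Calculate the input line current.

424 A

P_out = 125 × 746 = 93250 W
P_in = P_out / η = 93250 / 0.848 = 109965 W
I_L = P_in / (√3·V_L·cosφ) = 109965 / (1.732 × 208 × 0.72) = 424 A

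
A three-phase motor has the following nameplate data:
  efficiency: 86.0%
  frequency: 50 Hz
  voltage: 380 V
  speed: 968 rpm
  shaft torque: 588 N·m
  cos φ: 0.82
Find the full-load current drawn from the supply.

128 A

ω = 2π×968/60 = 101.4 rad/s; P_out = τω = 588 × 101.4 = 59623 W
P_in = P_out / η = 59623 / 0.860 = 69329 W
I_L = P_in / (√3·V_L·cosφ) = 69329 / (1.732 × 380 × 0.82) = 128 A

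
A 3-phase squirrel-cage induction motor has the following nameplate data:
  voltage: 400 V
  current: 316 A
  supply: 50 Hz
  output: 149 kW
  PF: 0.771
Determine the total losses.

P_in = √3·V·I·cosφ = 1.732×400×316×0.771 = 168791 W
P_out = 149000 W
Losses = P_in − P_out = 168791 − 149000 = 19791 W

19800 W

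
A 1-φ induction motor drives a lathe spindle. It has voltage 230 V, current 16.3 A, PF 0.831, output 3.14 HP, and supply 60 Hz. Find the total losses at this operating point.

P_in = V·I·cosφ = 230×16.3×0.831 = 3115 W
P_out = 3.14×746 = 2342 W
Losses = P_in − P_out = 3115 − 2342 = 773 W

773 W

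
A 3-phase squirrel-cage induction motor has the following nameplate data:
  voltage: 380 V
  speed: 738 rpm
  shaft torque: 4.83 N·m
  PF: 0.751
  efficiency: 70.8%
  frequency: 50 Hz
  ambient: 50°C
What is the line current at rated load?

1.07 A

ω = 2π×738/60 = 77.28 rad/s; P_out = τω = 4.83 × 77.28 = 373 W
P_in = P_out / η = 373 / 0.708 = 527 W
I_L = P_in / (√3·V_L·cosφ) = 527 / (1.732 × 380 × 0.751) = 1.07 A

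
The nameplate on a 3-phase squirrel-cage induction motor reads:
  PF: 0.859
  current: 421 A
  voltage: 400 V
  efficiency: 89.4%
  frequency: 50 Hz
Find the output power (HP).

300 HP

P_in = √3·V·I·cosφ = 1.732 × 400 × 421 × 0.859 = 250543 W
P_out = η·P_in = 0.894 × 250543 = 223985 W
= 223985/746 = 300 HP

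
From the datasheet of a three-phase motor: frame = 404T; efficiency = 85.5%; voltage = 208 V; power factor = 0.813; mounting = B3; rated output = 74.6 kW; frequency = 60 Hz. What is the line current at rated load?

P_out = 74.6 kW = 74600 W
P_in = P_out / η = 74600 / 0.855 = 87251 W
I_L = P_in / (√3·V_L·cosφ) = 87251 / (1.732 × 208 × 0.813) = 298 A

298 A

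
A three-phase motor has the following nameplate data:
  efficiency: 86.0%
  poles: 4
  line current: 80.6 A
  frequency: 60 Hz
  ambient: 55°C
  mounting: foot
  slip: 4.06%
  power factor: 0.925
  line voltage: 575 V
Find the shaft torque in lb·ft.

260 lb·ft

P_in = √3·V·I·cosφ = 1.732 × 575 × 80.6 × 0.925 = 74249 W
P_out = η·P_in = 0.86 × 74249 = 63854 W
n_s = 120×60/4 = 1800 rpm; n = 1800×(1−0.0406) = 1727 rpm
ω = 2π×1727/60 = 180.9 rad/s
τ = P_out/ω = 63854/180.9 = 353 N·m
In lb·ft: 353/1.356 = 260 lb·ft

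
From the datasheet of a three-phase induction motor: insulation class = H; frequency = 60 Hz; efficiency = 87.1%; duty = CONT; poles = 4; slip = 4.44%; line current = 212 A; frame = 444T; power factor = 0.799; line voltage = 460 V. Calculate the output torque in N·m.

P_in = √3·V·I·cosφ = 1.732 × 460 × 212 × 0.799 = 134955 W
P_out = η·P_in = 0.871 × 134955 = 117546 W
n_s = 120×60/4 = 1800 rpm; n = 1800×(1−0.0444) = 1720 rpm
ω = 2π×1720/60 = 180.1 rad/s
τ = P_out/ω = 117546/180.1 = 653 N·m

653 N·m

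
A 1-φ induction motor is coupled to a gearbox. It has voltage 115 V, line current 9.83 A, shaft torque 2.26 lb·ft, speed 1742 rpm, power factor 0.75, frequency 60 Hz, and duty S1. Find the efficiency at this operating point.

τ = 2.26 lb·ft × 1.356 = 3.065 N·m
ω = 2π × 1742/60 = 182.4 rad/s; P_out = τω = 3.065 × 182.4 = 559 W
P_in = V·I·cosφ = 115 × 9.83 × 0.75 = 848 W
η = P_out / P_in = 559 / 848 = 0.659 = 65.9%

65.9 %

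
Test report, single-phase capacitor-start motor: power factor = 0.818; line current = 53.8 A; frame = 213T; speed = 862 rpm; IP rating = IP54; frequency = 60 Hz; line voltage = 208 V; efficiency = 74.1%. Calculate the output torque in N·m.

P_in = V·I·cosφ = 208 × 53.8 × 0.818 = 9154 W
P_out = η·P_in = 0.741 × 9154 = 6783 W
n = 862 rpm
ω = 2π×862/60 = 90.27 rad/s
τ = P_out/ω = 6783/90.27 = 75.1 N·m

75.1 N·m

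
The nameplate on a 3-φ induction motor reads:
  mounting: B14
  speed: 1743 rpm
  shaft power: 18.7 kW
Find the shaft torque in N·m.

ω = 2π × 1743/60 = 182.5 rad/s
τ = P/ω = 18700/182.5 = 102 N·m

102 N·m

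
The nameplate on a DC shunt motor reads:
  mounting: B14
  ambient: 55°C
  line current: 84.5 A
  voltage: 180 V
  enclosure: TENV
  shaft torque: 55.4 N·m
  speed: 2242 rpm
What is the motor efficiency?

ω = 2π × 2242/60 = 234.8 rad/s; P_out = τω = 55.4 × 234.8 = 13008 W
P_in = V·I = 180 × 84.5 = 15210 W
η = P_out / P_in = 13008 / 15210 = 0.855 = 85.5%

85.5 %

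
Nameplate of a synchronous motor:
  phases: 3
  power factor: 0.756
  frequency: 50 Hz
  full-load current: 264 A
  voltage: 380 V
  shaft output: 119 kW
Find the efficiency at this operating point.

P_out = 119 kW = 119000 W
P_in = √3·V_L·I_L·cosφ = 1.732 × 380 × 264 × 0.756 = 131358 W
η = P_out / P_in = 119000 / 131358 = 0.906 = 90.6%

90.6 %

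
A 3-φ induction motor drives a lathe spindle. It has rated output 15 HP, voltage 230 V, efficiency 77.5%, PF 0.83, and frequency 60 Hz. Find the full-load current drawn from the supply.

P_out = 15 × 746 = 11190 W
P_in = P_out / η = 11190 / 0.775 = 14439 W
I_L = P_in / (√3·V_L·cosφ) = 14439 / (1.732 × 230 × 0.83) = 43.7 A

43.7 A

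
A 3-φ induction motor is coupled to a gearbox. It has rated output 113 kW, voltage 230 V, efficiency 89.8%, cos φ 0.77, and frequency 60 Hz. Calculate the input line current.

410 A

P_out = 113 kW = 113000 W
P_in = P_out / η = 113000 / 0.898 = 125835 W
I_L = P_in / (√3·V_L·cosφ) = 125835 / (1.732 × 230 × 0.77) = 410 A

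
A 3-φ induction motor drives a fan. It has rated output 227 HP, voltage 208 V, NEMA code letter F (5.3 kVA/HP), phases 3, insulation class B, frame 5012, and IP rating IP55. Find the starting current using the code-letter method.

S_LR = 5.3 × 227 = 1203.1 kVA
I_LR = S_LR/(√3·V_L) = 1203100/(1.732×208) = 3340 A

3340 A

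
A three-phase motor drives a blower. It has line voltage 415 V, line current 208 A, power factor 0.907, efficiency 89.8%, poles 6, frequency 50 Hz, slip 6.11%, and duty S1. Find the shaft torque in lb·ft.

P_in = √3·V·I·cosφ = 1.732 × 415 × 208 × 0.907 = 135602 W
P_out = η·P_in = 0.898 × 135602 = 121771 W
n_s = 120×50/6 = 1000 rpm; n = 1000×(1−0.0611) = 939 rpm
ω = 2π×939/60 = 98.33 rad/s
τ = P_out/ω = 121771/98.33 = 1238 N·m
In lb·ft: 1238/1.356 = 913 lb·ft

913 lb·ft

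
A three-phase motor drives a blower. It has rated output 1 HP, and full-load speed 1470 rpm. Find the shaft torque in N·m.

P_out = 1 × 746 = 746 W
ω = 2π × 1470/60 = 153.9 rad/s
τ = P_out/ω = 746/153.9 = 4.85 N·m

4.85 N·m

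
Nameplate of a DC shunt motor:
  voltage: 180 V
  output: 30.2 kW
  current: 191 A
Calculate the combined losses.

P_in = V·I = 180×191 = 34380 W
P_out = 30200 W
Losses = P_in − P_out = 34380 − 30200 = 4180 W

4.18 kW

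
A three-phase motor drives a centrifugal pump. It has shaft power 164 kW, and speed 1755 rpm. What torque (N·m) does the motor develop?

ω = 2π × 1755/60 = 183.8 rad/s
τ = P/ω = 164000/183.8 = 892 N·m

892 N·m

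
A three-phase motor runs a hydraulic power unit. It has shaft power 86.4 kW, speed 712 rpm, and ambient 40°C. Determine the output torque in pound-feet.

ω = 2π × 712/60 = 74.56 rad/s
τ = P/ω = 86400/74.56 = 1159 N·m
In lb·ft: 1159/1.356 = 855 lb·ft

855 lb·ft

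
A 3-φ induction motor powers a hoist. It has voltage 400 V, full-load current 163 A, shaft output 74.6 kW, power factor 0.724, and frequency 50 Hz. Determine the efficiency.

91.2 %

P_out = 74.6 kW = 74600 W
P_in = √3·V_L·I_L·cosφ = 1.732 × 400 × 163 × 0.724 = 81759 W
η = P_out / P_in = 74600 / 81759 = 0.912 = 91.2%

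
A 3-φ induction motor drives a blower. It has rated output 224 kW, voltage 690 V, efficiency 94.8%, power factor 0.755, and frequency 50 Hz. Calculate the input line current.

262 A

P_out = 224 kW = 224000 W
P_in = P_out / η = 224000 / 0.948 = 236287 W
I_L = P_in / (√3·V_L·cosφ) = 236287 / (1.732 × 690 × 0.755) = 262 A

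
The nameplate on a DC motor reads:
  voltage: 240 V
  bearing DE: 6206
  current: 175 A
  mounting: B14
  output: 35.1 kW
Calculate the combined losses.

6900 W

P_in = V·I = 240×175 = 42000 W
P_out = 35100 W
Losses = P_in − P_out = 42000 − 35100 = 6900 W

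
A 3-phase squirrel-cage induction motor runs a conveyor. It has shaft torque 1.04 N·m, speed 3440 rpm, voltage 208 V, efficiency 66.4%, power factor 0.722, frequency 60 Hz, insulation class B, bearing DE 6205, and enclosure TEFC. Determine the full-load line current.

ω = 2π×3440/60 = 360.2 rad/s; P_out = τω = 1.04 × 360.2 = 375 W
P_in = P_out / η = 375 / 0.664 = 565 W
I_L = P_in / (√3·V_L·cosφ) = 565 / (1.732 × 208 × 0.722) = 2.17 A

2.17 A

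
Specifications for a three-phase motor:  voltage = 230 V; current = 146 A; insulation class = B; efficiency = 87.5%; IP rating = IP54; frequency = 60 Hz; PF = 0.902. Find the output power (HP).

61.5 HP

P_in = √3·V·I·cosφ = 1.732 × 230 × 146 × 0.902 = 52461 W
P_out = η·P_in = 0.875 × 52461 = 45903 W
= 45903/746 = 61.5 HP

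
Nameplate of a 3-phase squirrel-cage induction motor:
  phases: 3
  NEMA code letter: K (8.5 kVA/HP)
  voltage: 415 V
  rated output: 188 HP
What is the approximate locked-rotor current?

2220 A

S_LR = 8.5 × 188 = 1598 kVA
I_LR = S_LR/(√3·V_L) = 1598000/(1.732×415) = 2220 A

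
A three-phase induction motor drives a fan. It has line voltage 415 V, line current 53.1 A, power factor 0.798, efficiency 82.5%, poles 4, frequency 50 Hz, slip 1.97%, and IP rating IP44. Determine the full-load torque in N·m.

163 N·m

P_in = √3·V·I·cosφ = 1.732 × 415 × 53.1 × 0.798 = 30457 W
P_out = η·P_in = 0.825 × 30457 = 25127 W
n_s = 120×50/4 = 1500 rpm; n = 1500×(1−0.0197) = 1470 rpm
ω = 2π×1470/60 = 153.9 rad/s
τ = P_out/ω = 25127/153.9 = 163 N·m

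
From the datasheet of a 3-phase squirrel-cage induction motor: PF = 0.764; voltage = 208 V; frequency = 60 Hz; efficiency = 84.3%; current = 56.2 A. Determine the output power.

13 kW

P_in = √3·V·I·cosφ = 1.732 × 208 × 56.2 × 0.764 = 15468 W
P_out = η·P_in = 0.843 × 15468 = 13040 W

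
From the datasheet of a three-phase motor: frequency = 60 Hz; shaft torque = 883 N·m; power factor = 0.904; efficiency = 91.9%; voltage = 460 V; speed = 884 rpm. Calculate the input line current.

123 A

ω = 2π×884/60 = 92.57 rad/s; P_out = τω = 883 × 92.57 = 81739 W
P_in = P_out / η = 81739 / 0.919 = 88943 W
I_L = P_in / (√3·V_L·cosφ) = 88943 / (1.732 × 460 × 0.904) = 123 A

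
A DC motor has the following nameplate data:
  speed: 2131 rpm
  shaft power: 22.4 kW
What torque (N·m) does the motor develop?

ω = 2π × 2131/60 = 223.2 rad/s
τ = P/ω = 22400/223.2 = 100 N·m

100 N·m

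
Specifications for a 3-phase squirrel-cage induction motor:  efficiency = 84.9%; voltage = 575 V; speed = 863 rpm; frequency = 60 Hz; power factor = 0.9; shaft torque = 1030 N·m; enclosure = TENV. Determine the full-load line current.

122 A

ω = 2π×863/60 = 90.37 rad/s; P_out = τω = 1030 × 90.37 = 93081 W
P_in = P_out / η = 93081 / 0.849 = 109636 W
I_L = P_in / (√3·V_L·cosφ) = 109636 / (1.732 × 575 × 0.9) = 122 A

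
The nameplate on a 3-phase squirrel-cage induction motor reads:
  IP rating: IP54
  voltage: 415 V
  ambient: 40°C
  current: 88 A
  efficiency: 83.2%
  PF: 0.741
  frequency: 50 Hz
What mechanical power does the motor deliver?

P_in = √3·V·I·cosφ = 1.732 × 415 × 88 × 0.741 = 46870 W
P_out = η·P_in = 0.832 × 46870 = 38996 W

39 kW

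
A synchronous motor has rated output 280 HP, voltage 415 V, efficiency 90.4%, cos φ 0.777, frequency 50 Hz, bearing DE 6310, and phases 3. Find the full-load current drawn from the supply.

P_out = 280 × 746 = 208880 W
P_in = P_out / η = 208880 / 0.904 = 231062 W
I_L = P_in / (√3·V_L·cosφ) = 231062 / (1.732 × 415 × 0.777) = 414 A

414 A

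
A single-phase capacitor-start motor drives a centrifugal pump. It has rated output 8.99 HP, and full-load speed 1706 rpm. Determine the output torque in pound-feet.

P_out = 8.99 × 746 = 6707 W
ω = 2π × 1706/60 = 178.7 rad/s
τ = P_out/ω = 6707/178.7 = 37.53 N·m
In lb·ft: 37.53/1.356 = 27.7 lb·ft

27.7 lb·ft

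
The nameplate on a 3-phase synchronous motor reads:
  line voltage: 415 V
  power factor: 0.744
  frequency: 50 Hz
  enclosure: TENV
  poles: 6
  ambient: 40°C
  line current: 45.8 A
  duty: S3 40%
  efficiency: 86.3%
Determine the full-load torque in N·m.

202 N·m

P_in = √3·V·I·cosφ = 1.732 × 415 × 45.8 × 0.744 = 24493 W
P_out = η·P_in = 0.863 × 24493 = 21137 W
n = n_s = 120×50/6 = 1000 rpm (synchronous)
ω = 2π×1000/60 = 104.7 rad/s
τ = P_out/ω = 21137/104.7 = 202 N·m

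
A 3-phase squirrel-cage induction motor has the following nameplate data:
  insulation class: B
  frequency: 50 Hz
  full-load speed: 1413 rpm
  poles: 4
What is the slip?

5.80 %

n_s = 120f/p = 120×50/4 = 1500 rpm
s = (n_s − n)/n_s = (1500 − 1413)/1500 = 0.0580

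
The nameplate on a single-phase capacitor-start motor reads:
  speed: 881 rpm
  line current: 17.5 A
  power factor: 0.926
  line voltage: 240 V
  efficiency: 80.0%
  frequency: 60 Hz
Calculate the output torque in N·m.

P_in = V·I·cosφ = 240 × 17.5 × 0.926 = 3889 W
P_out = η·P_in = 0.8 × 3889 = 3111 W
n = 881 rpm
ω = 2π×881/60 = 92.26 rad/s
τ = P_out/ω = 3111/92.26 = 33.7 N·m

33.7 N·m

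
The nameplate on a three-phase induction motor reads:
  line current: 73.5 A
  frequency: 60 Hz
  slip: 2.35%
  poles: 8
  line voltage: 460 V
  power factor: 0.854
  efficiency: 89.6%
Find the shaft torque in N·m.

P_in = √3·V·I·cosφ = 1.732 × 460 × 73.5 × 0.854 = 50009 W
P_out = η·P_in = 0.896 × 50009 = 44808 W
n_s = 120×60/8 = 900 rpm; n = 900×(1−0.0235) = 879 rpm
ω = 2π×879/60 = 92.05 rad/s
τ = P_out/ω = 44808/92.05 = 487 N·m

487 N·m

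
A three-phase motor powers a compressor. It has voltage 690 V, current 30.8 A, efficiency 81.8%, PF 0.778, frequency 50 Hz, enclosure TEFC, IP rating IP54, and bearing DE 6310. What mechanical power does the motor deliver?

23.4 kW

P_in = √3·V·I·cosφ = 1.732 × 690 × 30.8 × 0.778 = 28637 W
P_out = η·P_in = 0.818 × 28637 = 23425 W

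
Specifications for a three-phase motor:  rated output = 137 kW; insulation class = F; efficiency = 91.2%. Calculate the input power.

P_out = 137000 W
P_in = P_out/η = 137000/0.912 = 150219 W = 150 kW

150 kW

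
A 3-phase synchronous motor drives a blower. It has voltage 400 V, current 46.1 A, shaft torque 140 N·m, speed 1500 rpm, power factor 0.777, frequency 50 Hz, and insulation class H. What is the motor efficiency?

ω = 2π × 1500/60 = 157.1 rad/s; P_out = τω = 140 × 157.1 = 21994 W
P_in = √3·V_L·I_L·cosφ = 1.732 × 400 × 46.1 × 0.777 = 24816 W
η = P_out / P_in = 21994 / 24816 = 0.886 = 88.6%

88.6 %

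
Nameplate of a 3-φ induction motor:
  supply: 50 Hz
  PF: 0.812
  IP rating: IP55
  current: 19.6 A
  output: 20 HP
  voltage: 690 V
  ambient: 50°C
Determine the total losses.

4.1 kW

P_in = √3·V·I·cosφ = 1.732×690×19.6×0.812 = 19020 W
P_out = 20×746 = 14920 W
Losses = P_in − P_out = 19020 − 14920 = 4100 W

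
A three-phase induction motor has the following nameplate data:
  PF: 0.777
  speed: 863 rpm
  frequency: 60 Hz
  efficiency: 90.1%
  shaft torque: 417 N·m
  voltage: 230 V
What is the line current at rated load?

ω = 2π×863/60 = 90.37 rad/s; P_out = τω = 417 × 90.37 = 37684 W
P_in = P_out / η = 37684 / 0.901 = 41825 W
I_L = P_in / (√3·V_L·cosφ) = 41825 / (1.732 × 230 × 0.777) = 135 A

135 A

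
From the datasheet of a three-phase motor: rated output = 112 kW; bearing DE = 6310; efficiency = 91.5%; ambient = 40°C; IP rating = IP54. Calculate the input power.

P_out = 112000 W
P_in = P_out/η = 112000/0.915 = 122404 W = 122 kW

122 kW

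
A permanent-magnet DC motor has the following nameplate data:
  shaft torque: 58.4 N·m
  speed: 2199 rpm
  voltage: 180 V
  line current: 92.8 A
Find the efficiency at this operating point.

80.5 %

ω = 2π × 2199/60 = 230.3 rad/s; P_out = τω = 58.4 × 230.3 = 13450 W
P_in = V·I = 180 × 92.8 = 16704 W
η = P_out / P_in = 13450 / 16704 = 0.805 = 80.5%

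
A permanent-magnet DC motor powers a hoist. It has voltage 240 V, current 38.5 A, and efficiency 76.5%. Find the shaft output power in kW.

7.07 kW

P_in = V·I = 240 × 38.5 = 9240 W
P_out = η·P_in = 0.765 × 9240 = 7069 W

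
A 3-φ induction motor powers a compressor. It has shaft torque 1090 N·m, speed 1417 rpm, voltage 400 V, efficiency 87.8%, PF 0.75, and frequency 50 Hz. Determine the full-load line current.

355 A

ω = 2π×1417/60 = 148.4 rad/s; P_out = τω = 1090 × 148.4 = 161756 W
P_in = P_out / η = 161756 / 0.878 = 184232 W
I_L = P_in / (√3·V_L·cosφ) = 184232 / (1.732 × 400 × 0.75) = 355 A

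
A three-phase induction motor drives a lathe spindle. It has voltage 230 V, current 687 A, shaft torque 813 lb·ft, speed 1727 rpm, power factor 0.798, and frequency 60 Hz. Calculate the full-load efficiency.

τ = 813 lb·ft × 1.356 = 1102 N·m
ω = 2π × 1727/60 = 180.9 rad/s; P_out = τω = 1102 × 180.9 = 199352 W
P_in = √3·V_L·I_L·cosφ = 1.732 × 230 × 687 × 0.798 = 218391 W
η = P_out / P_in = 199352 / 218391 = 0.913 = 91.3%

91.3 %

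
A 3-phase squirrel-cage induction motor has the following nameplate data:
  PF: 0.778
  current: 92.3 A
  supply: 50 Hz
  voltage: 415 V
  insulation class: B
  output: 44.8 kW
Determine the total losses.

P_in = √3·V·I·cosφ = 1.732×415×92.3×0.778 = 51615 W
P_out = 44800 W
Losses = P_in − P_out = 51615 − 44800 = 6815 W

6.82 kW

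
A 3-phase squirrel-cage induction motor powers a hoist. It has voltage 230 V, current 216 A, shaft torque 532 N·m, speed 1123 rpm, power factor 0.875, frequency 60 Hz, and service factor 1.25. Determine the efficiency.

ω = 2π × 1123/60 = 117.6 rad/s; P_out = τω = 532 × 117.6 = 62563 W
P_in = √3·V_L·I_L·cosφ = 1.732 × 230 × 216 × 0.875 = 75290 W
η = P_out / P_in = 62563 / 75290 = 0.831 = 83.1%

83.1 %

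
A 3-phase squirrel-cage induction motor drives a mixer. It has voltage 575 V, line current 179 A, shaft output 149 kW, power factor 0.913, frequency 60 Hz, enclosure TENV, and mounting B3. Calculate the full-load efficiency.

P_out = 149 kW = 149000 W
P_in = √3·V_L·I_L·cosφ = 1.732 × 575 × 179 × 0.913 = 162757 W
η = P_out / P_in = 149000 / 162757 = 0.915 = 91.5%

91.5 %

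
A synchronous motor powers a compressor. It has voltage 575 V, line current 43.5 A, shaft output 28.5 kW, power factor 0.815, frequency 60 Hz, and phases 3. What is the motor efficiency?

80.7 %

P_out = 28.5 kW = 28500 W
P_in = √3·V_L·I_L·cosφ = 1.732 × 575 × 43.5 × 0.815 = 35307 W
η = P_out / P_in = 28500 / 35307 = 0.807 = 80.7%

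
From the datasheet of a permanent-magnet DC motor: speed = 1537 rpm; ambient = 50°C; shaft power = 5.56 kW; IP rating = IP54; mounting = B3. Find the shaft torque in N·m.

34.5 N·m

ω = 2π × 1537/60 = 161 rad/s
τ = P/ω = 5560/161 = 34.5 N·m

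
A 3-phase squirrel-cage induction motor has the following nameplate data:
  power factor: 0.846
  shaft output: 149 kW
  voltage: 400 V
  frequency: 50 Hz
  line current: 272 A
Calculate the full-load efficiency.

93.5 %

P_out = 149 kW = 149000 W
P_in = √3·V_L·I_L·cosφ = 1.732 × 400 × 272 × 0.846 = 159422 W
η = P_out / P_in = 149000 / 159422 = 0.935 = 93.5%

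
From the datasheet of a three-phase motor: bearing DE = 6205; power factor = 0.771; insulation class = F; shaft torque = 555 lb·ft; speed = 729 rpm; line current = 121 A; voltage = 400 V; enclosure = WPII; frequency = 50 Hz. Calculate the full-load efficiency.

88.9 %

τ = 555 lb·ft × 1.356 = 752.6 N·m
ω = 2π × 729/60 = 76.34 rad/s; P_out = τω = 752.6 × 76.34 = 57453 W
P_in = √3·V_L·I_L·cosφ = 1.732 × 400 × 121 × 0.771 = 64632 W
η = P_out / P_in = 57453 / 64632 = 0.889 = 88.9%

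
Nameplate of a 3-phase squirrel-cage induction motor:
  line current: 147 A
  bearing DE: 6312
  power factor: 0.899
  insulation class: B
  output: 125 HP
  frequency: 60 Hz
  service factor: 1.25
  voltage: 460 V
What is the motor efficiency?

P_out = 125 × 746 = 93250 W
P_in = √3·V_L·I_L·cosφ = 1.732 × 460 × 147 × 0.899 = 105289 W
η = P_out / P_in = 93250 / 105289 = 0.886 = 88.6%

88.6 %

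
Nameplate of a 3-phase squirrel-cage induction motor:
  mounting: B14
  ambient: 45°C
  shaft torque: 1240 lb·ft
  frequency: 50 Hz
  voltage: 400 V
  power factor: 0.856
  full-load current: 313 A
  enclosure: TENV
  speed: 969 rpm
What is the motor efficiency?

91.9 %

τ = 1240 lb·ft × 1.356 = 1681 N·m
ω = 2π × 969/60 = 101.5 rad/s; P_out = τω = 1681 × 101.5 = 170622 W
P_in = √3·V_L·I_L·cosφ = 1.732 × 400 × 313 × 0.856 = 185621 W
η = P_out / P_in = 170622 / 185621 = 0.919 = 91.9%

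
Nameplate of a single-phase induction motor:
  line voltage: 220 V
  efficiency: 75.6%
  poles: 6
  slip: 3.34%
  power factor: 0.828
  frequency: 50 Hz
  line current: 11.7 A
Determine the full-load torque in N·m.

15.9 N·m

P_in = V·I·cosφ = 220 × 11.7 × 0.828 = 2131 W
P_out = η·P_in = 0.756 × 2131 = 1611 W
n_s = 120×50/6 = 1000 rpm; n = 1000×(1−0.0334) = 967 rpm
ω = 2π×967/60 = 101.3 rad/s
τ = P_out/ω = 1611/101.3 = 15.9 N·m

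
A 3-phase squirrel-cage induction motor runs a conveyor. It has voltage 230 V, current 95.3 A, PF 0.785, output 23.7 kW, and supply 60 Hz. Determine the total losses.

P_in = √3·V·I·cosφ = 1.732×230×95.3×0.785 = 29802 W
P_out = 23700 W
Losses = P_in − P_out = 29802 − 23700 = 6102 W

6100 W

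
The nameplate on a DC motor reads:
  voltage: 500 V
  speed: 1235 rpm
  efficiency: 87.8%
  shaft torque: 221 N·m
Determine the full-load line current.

65.1 A

ω = 2π×1235/60 = 129.3 rad/s; P_out = τω = 221 × 129.3 = 28575 W
P_in = P_out / η = 28575 / 0.878 = 32546 W
I = P_in / V = 32546 / 500 = 65.1 A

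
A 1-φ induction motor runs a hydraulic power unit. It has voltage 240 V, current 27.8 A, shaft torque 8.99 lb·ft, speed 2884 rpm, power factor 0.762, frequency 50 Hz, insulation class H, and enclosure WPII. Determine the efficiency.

τ = 8.99 lb·ft × 1.356 = 12.19 N·m
ω = 2π × 2884/60 = 302 rad/s; P_out = τω = 12.19 × 302 = 3681 W
P_in = V·I·cosφ = 240 × 27.8 × 0.762 = 5084 W
η = P_out / P_in = 3681 / 5084 = 0.724 = 72.4%

72.4 %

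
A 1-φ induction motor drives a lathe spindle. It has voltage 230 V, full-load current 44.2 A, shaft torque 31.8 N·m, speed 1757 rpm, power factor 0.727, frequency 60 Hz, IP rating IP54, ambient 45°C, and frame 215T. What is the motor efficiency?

79.2 %

ω = 2π × 1757/60 = 184 rad/s; P_out = τω = 31.8 × 184 = 5851 W
P_in = V·I·cosφ = 230 × 44.2 × 0.727 = 7391 W
η = P_out / P_in = 5851 / 7391 = 0.792 = 79.2%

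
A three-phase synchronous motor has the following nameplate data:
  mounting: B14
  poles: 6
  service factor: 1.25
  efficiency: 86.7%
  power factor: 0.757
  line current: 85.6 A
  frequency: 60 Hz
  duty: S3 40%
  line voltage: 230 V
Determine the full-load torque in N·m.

P_in = √3·V·I·cosφ = 1.732 × 230 × 85.6 × 0.757 = 25813 W
P_out = η·P_in = 0.867 × 25813 = 22380 W
n = n_s = 120×60/6 = 1200 rpm (synchronous)
ω = 2π×1200/60 = 125.7 rad/s
τ = P_out/ω = 22380/125.7 = 178 N·m

178 N·m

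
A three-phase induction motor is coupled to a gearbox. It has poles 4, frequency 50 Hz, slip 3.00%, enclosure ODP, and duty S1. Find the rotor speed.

n_s = 120f/p = 120×50/4 = 1500 rpm
n = n_s(1 − s) = 1500 × (1 − 0.03) = 1455 rpm

1455 rpm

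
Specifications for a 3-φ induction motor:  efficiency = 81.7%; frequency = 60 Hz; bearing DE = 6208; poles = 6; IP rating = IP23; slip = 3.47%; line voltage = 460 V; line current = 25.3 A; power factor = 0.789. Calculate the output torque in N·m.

107 N·m

P_in = √3·V·I·cosφ = 1.732 × 460 × 25.3 × 0.789 = 15904 W
P_out = η·P_in = 0.817 × 15904 = 12994 W
n_s = 120×60/6 = 1200 rpm; n = 1200×(1−0.0347) = 1158 rpm
ω = 2π×1158/60 = 121.3 rad/s
τ = P_out/ω = 12994/121.3 = 107 N·m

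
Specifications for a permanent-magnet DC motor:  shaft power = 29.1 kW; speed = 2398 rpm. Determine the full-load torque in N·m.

ω = 2π × 2398/60 = 251.1 rad/s
τ = P/ω = 29100/251.1 = 116 N·m

116 N·m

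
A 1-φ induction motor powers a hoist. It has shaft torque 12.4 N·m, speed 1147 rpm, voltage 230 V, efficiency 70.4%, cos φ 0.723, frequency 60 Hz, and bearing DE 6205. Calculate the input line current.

ω = 2π×1147/60 = 120.1 rad/s; P_out = τω = 12.4 × 120.1 = 1489 W
P_in = P_out / η = 1489 / 0.704 = 2115 W
I = P_in / (V·cosφ) = 2115 / (230 × 0.723) = 12.7 A

12.7 A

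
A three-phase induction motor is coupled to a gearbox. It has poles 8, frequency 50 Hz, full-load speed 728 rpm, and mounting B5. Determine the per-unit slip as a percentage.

2.93 %

n_s = 120f/p = 120×50/8 = 750 rpm
s = (n_s − n)/n_s = (750 − 728)/750 = 0.0293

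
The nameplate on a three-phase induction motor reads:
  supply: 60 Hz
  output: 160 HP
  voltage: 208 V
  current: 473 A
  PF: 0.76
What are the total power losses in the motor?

10.1 kW

P_in = √3·V·I·cosφ = 1.732×208×473×0.76 = 129505 W
P_out = 160×746 = 119360 W
Losses = P_in − P_out = 129505 − 119360 = 10145 W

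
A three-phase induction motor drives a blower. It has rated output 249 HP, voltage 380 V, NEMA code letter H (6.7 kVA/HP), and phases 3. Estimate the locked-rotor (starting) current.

S_LR = 6.7 × 249 = 1668.3 kVA
I_LR = S_LR/(√3·V_L) = 1668300/(1.732×380) = 2530 A

2530 A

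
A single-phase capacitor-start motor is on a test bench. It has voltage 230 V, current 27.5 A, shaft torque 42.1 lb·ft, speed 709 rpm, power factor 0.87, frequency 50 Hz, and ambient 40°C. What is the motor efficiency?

77.0 %

τ = 42.1 lb·ft × 1.356 = 57.09 N·m
ω = 2π × 709/60 = 74.25 rad/s; P_out = τω = 57.09 × 74.25 = 4239 W
P_in = V·I·cosφ = 230 × 27.5 × 0.87 = 5503 W
η = P_out / P_in = 4239 / 5503 = 0.770 = 77.0%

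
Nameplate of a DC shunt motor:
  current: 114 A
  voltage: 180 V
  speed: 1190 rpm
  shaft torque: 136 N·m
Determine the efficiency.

ω = 2π × 1190/60 = 124.6 rad/s; P_out = τω = 136 × 124.6 = 16946 W
P_in = V·I = 180 × 114 = 20520 W
η = P_out / P_in = 16946 / 20520 = 0.826 = 82.6%

82.6 %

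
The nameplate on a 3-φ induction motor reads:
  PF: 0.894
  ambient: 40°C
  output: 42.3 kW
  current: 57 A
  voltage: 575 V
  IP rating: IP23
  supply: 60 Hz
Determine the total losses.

8450 W

P_in = √3·V·I·cosφ = 1.732×575×57×0.894 = 50749 W
P_out = 42300 W
Losses = P_in − P_out = 50749 − 42300 = 8449 W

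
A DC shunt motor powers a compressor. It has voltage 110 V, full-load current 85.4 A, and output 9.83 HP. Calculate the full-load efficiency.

78.1 %

P_out = 9.83 × 746 = 7333 W
P_in = V·I = 110 × 85.4 = 9394 W
η = P_out / P_in = 7333 / 9394 = 0.781 = 78.1%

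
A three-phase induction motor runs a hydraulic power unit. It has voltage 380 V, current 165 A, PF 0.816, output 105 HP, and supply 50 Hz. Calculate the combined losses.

P_in = √3·V·I·cosφ = 1.732×380×165×0.816 = 88615 W
P_out = 105×746 = 78330 W
Losses = P_in − P_out = 88615 − 78330 = 10285 W

10300 W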